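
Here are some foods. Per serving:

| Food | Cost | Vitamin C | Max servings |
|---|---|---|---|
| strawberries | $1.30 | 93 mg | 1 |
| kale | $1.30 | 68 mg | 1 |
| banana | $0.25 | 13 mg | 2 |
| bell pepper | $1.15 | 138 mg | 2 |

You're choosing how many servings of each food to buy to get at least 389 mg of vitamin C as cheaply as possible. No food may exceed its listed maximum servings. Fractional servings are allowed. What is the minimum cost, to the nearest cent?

$3.98

Cost per mg of vitamin C: bell pepper $0.0083, strawberries $0.0140, kale $0.0191, banana $0.0192.
Take 2 servings of bell pepper: +276.0 mg vitamin C for $2.30 (total $2.30, still need 113.0 mg).
Take 1 serving of strawberries: +93.0 mg vitamin C for $1.30 (total $3.60, still need 20.0 mg).
Take 0.2941 servings of kale: +20.0 mg vitamin C for $0.38 (total $3.98, still need 0.0 mg).
Filling from the cheapest source first is optimal under one linear minimum: $3.98.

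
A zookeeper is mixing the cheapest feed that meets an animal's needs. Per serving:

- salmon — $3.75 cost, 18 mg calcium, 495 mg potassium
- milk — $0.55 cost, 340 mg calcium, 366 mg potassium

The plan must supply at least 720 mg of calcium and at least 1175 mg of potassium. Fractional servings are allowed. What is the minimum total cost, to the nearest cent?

$1.77

Minimising a linear cost over {calcium ≥ 720, potassium ≥ 1175, servings ≥ 0} — the optimum is at a vertex, using one or two foods.
salmon only: max(720/18, 1175/495) = 40 servings → $150.00.
milk only: max(720/340, 1175/366) = 3.21 servings → $1.77.
salmon + milk with both tight: 0.8409 servings and 2.073 servings → $4.29.
The minimum over all feasible corners is $1.77.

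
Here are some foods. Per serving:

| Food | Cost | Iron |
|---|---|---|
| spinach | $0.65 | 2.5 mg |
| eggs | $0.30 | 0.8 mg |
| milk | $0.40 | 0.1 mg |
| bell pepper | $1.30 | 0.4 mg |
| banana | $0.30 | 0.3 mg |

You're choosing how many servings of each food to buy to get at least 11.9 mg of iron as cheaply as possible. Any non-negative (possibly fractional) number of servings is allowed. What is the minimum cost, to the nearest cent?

Cost per mg of iron: spinach $0.2600, eggs $0.3750, banana $1.0000, bell pepper $3.2500, milk $4.0000.
With no serving limits, use only spinach: 11.9 mg / 2.5 mg = 4.76 servings × $0.65 = $3.09.

$3.09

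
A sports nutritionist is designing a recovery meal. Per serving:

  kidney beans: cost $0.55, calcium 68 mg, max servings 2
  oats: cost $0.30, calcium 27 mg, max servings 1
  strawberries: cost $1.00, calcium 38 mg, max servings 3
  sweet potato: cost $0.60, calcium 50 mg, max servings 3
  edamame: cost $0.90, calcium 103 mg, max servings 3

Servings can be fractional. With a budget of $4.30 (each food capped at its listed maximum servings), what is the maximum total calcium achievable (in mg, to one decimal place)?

488.7 mg

Calcium per dollar: kidney beans 123.6, edamame 114.4, oats 90, sweet potato 83.33, strawberries 38.
Take 2 servings of kidney beans: spends $1.10, +136.0 mg calcium (running total 136.0 mg).
Take 3 servings of edamame: spends $2.70, +309.0 mg calcium (running total 445.0 mg).
Take 1 serving of oats: spends $0.30, +27.0 mg calcium (running total 472.0 mg).
Take 0.3333 servings of sweet potato: spends $0.20, +16.7 mg calcium (running total 488.7 mg).
Filling greedily by calcium-per-dollar is optimal for one linear limit, giving 488.7 mg.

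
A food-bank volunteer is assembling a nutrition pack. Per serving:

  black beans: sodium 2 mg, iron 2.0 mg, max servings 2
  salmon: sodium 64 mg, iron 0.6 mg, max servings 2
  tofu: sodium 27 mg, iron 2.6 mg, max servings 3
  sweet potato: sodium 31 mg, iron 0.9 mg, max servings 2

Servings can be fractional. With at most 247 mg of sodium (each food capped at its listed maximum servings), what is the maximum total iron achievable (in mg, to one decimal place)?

Iron per mg sodium: black beans 1, tofu 0.0963, sweet potato 0.02903, salmon 0.009375.
Take 2 servings of black beans: uses 4 mg sodium, +4.0 mg iron (running total 4.0 mg).
Take 3 servings of tofu: uses 81 mg sodium, +7.8 mg iron (running total 11.8 mg).
Take 2 servings of sweet potato: uses 62 mg sodium, +1.8 mg iron (running total 13.6 mg).
Take 1.562 servings of salmon: uses 100 mg sodium, +0.9 mg iron (running total 14.5 mg).
Greedy by best ratio exhausts the sodium allowance optimally: 14.5 mg.

14.5 mg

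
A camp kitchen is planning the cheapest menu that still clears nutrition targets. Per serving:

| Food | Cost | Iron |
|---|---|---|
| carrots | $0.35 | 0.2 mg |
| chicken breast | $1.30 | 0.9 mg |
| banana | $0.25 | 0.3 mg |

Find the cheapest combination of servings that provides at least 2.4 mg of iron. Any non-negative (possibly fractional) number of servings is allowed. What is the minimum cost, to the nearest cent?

Cost per mg of iron: banana $0.8333, chicken breast $1.4444, carrots $1.7500.
With no serving limits, use only banana: 2.4 mg / 0.3 mg = 8 servings × $0.25 = $2.00.

$2.00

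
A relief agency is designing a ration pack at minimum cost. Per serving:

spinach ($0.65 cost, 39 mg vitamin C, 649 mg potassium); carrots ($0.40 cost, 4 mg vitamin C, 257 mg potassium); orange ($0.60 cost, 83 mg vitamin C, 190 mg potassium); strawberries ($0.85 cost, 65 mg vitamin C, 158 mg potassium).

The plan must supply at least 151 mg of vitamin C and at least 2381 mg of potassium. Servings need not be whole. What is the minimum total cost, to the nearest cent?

Check every corner: each single food scaled to meet both minima, and each pair solved so both constraints bind.
spinach only: max(151/39, 2381/649) = 3.872 servings → $2.52.
carrots only: max(151/4, 2381/257) = 37.75 servings → $15.10.
orange only: max(151/83, 2381/190) = 12.53 servings → $7.52.
strawberries only: max(151/65, 2381/158) = 15.07 servings → $12.81.
spinach + carrots: the both-tight solution has a negative serving — not a feasible corner.
spinach + orange with both tight: 3.636 servings and 0.1106 servings → $2.43.
spinach + strawberries with both tight: 3.634 servings and 0.1427 servings → $2.48.
carrots + orange with both tight: 8.212 servings and 1.424 servings → $4.14.
carrots + strawberries with both tight: 8.145 servings and 1.822 servings → $4.81.
orange + strawberries with both targets exact would need a negative amount; discard.
So the least-cost plan costs $2.43.

$2.43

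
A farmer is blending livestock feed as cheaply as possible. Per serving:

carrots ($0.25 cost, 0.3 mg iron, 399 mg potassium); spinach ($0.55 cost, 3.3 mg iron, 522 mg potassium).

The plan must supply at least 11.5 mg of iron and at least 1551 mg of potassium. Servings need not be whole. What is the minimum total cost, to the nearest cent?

$1.92

An LP optimum is at a vertex; with two nutrient constraints at most two foods are used. Check each candidate.
carrots only: max(11.5/0.3, 1551/399) = 38.33 servings → $9.58.
spinach only: max(11.5/3.3, 1551/522) = 3.485 servings → $1.92.
carrots + spinach: intersection lies outside the first quadrant.
Cheapest feasible corner: $1.92.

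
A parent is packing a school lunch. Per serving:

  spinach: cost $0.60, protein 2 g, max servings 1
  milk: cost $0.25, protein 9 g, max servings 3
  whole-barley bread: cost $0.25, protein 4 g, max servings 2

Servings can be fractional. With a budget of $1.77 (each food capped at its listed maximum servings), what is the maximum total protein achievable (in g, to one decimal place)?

36.7 g

Protein per dollar: milk 36, whole-barley bread 16, spinach 3.333.
Take 3 servings of milk: spends $0.75, +27.0 g protein (running total 27.0 g).
Take 2 servings of whole-barley bread: spends $0.50, +8.0 g protein (running total 35.0 g).
Take 0.8667 servings of spinach: spends $0.52, +1.7 g protein (running total 36.7 g).
Greedy by best ratio exhausts the cost allowance optimally: 36.7 g.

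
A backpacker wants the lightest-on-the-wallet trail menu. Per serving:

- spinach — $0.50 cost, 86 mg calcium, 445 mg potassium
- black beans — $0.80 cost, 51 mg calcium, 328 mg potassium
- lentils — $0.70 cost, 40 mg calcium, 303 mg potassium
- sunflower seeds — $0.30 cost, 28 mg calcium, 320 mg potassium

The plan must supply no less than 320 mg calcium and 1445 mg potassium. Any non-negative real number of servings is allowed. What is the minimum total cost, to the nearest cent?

spinach only: max(320/86, 1445/445) = 3.721 servings → $1.86.
black beans only: max(320/51, 1445/328) = 6.275 servings → $5.02.
lentils only: max(320/40, 1445/303) = 8 servings → $5.60.
sunflower seeds only: max(320/28, 1445/320) = 11.43 servings → $3.43.
spinach + black beans with both targets exact would need a negative amount; discard.
spinach + lentils: the both-tight solution has a negative serving — not a feasible corner.
spinach + sunflower seeds with both targets exact would need a negative amount; discard.
black beans + lentils: the both-tight solution has a negative serving — not a feasible corner.
black beans + sunflower seeds: intersection lies outside the first quadrant.
lentils + sunflower seeds with both targets exact would need a negative amount; discard.
The minimum over all feasible corners is $1.86.

$1.86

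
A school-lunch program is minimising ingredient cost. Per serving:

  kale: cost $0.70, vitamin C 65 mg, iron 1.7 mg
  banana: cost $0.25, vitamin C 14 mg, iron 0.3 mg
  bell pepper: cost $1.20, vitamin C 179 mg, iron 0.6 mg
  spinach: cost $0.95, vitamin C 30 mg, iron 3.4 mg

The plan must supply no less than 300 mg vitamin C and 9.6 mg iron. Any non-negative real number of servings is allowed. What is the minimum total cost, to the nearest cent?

Two binding constraints pin down two serving amounts, so the optimal mix uses at most two foods. The candidates are each food alone (scaled to the tighter of vitamin C/iron) and each pair with both constraints tight.
kale only: max(300/65, 9.6/1.7) = 5.647 servings → $3.95.
banana only: max(300/14, 9.6/0.3) = 32 servings → $8.00.
bell pepper only: max(300/179, 9.6/0.6) = 16 servings → $19.20.
spinach only: max(300/30, 9.6/3.4) = 10 servings → $9.50.
kale + banana: intersection lies outside the first quadrant.
kale + bell pepper: the both-tight solution has a negative serving — not a feasible corner.
kale + spinach with both tight: 4.306 servings and 0.6706 servings → $3.65.
banana + bell pepper: intersection lies outside the first quadrant.
banana + spinach with both tight: 18.96 servings and 1.15 servings → $5.83.
bell pepper + spinach with both tight: 1.239 servings and 2.605 servings → $3.96.
The minimum over all feasible corners is $3.65.

$3.65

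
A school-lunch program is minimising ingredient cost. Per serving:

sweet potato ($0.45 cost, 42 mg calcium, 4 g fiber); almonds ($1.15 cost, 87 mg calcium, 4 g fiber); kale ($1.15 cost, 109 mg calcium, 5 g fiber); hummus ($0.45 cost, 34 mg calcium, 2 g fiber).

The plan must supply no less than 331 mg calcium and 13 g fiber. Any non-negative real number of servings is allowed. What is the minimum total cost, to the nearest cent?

$3.49

sweet potato only: max(331/42, 13/4) = 7.881 servings → $3.55.
almonds only: max(331/87, 13/4) = 3.805 servings → $4.38.
kale only: max(331/109, 13/5) = 3.037 servings → $3.49.
hummus only: max(331/34, 13/2) = 9.735 servings → $4.38.
sweet potato + almonds: the both-tight solution has a negative serving — not a feasible corner.
sweet potato + kale: intersection lies outside the first quadrant.
sweet potato + hummus with both targets exact would need a negative amount; discard.
almonds + kale with both targets exact would need a negative amount; discard.
almonds + hummus: the both-tight solution has a negative serving — not a feasible corner.
kale + hummus with both targets exact would need a negative amount; discard.
The minimum over all feasible corners is $3.49.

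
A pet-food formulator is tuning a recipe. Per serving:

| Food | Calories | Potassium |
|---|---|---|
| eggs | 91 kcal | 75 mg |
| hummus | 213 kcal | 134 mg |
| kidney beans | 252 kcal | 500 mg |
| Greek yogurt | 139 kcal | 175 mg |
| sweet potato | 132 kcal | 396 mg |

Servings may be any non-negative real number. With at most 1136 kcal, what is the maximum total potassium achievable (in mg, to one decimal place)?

3408.0 mg

Potassium per kcal: sweet potato 3, kidney beans 1.984, Greek yogurt 1.259, eggs 0.8242, hummus 0.6291.
With no serving limits, spend the whole calories allowance on sweet potato: 1136 kcal / 132 kcal × 396 mg = 3408.0 mg.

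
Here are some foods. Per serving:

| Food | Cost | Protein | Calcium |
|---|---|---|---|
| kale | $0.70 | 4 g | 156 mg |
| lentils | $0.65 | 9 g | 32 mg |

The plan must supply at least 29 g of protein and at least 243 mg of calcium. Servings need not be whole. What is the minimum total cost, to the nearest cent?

$2.50

A basic optimal solution has at most two foods positive. Try each food alone and each pair with both targets met exactly.
kale only: max(29/4, 243/156) = 7.25 servings → $5.08.
lentils only: max(29/9, 243/32) = 7.594 servings → $4.94.
kale + lentils with both tight: 0.9867 servings and 2.784 servings → $2.50.
The minimum over all feasible corners is $2.50.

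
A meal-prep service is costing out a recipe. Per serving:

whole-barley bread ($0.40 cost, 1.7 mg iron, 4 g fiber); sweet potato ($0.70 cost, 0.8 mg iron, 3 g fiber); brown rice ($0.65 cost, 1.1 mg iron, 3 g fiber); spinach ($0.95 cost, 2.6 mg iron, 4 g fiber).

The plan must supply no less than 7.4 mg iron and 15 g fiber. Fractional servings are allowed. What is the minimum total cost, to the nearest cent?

$1.74

Two binding constraints pin down two serving amounts, so the optimal mix uses at most two foods. The candidates are each food alone (scaled to the tighter of iron/fiber) and each pair with both constraints tight.
whole-barley bread only: max(7.4/1.7, 15/4) = 4.353 servings → $1.74.
sweet potato only: max(7.4/0.8, 15/3) = 9.25 servings → $6.47.
brown rice only: max(7.4/1.1, 15/3) = 6.727 servings → $4.37.
spinach only: max(7.4/2.6, 15/4) = 3.75 servings → $3.56.
whole-barley bread + sweet potato with both targets exact would need a negative amount; discard.
whole-barley bread + brown rice: intersection lies outside the first quadrant.
whole-barley bread + spinach with both tight: 2.611 servings and 1.139 servings → $2.13.
sweet potato + brown rice: intersection lies outside the first quadrant.
sweet potato + spinach with both tight: 2.043 servings and 2.217 servings → $3.54.
brown rice + spinach with both tight: 2.765 servings and 1.676 servings → $3.39.
Cheapest feasible corner: $1.74.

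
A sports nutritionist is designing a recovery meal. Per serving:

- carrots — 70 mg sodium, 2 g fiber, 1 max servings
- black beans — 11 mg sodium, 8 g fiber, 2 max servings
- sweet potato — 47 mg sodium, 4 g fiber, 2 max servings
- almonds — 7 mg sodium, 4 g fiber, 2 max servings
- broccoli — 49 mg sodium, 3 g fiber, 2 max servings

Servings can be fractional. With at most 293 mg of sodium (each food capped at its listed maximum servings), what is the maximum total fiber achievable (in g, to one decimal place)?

39.9 g

Fiber per mg sodium: black beans 0.7273, almonds 0.5714, sweet potato 0.08511, broccoli 0.06122, carrots 0.02857.
Take 2 servings of black beans: uses 22 mg sodium, +16.0 g fiber (running total 16.0 g).
Take 2 servings of almonds: uses 14 mg sodium, +8.0 g fiber (running total 24.0 g).
Take 2 servings of sweet potato: uses 94 mg sodium, +8.0 g fiber (running total 32.0 g).
Take 2 servings of broccoli: uses 98 mg sodium, +6.0 g fiber (running total 38.0 g).
Take 0.9286 servings of carrots: uses 65 mg sodium, +1.9 g fiber (running total 39.9 g).
Greedy by best ratio exhausts the sodium allowance optimally: 39.9 g.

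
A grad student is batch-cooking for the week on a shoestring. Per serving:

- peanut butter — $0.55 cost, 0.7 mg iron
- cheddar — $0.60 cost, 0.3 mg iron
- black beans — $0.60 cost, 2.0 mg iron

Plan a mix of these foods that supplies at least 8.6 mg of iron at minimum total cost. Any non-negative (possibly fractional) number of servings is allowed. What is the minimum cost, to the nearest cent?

$2.58

Cost per mg of iron: black beans $0.3000, peanut butter $0.7857, cheddar $2.0000.
With no serving limits, use only black beans: 8.6 mg / 2.0 mg = 4.3 servings × $0.60 = $2.58.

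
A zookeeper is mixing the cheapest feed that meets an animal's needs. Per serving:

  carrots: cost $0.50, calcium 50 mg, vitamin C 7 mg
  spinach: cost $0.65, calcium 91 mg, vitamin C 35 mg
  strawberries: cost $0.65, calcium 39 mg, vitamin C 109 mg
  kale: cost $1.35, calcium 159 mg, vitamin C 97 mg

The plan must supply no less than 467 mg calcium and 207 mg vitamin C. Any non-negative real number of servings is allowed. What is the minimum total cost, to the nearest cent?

$3.44

An LP optimum is at a vertex; with two nutrient constraints at most two foods are used. Check each candidate.
carrots only: max(467/50, 207/7) = 29.57 servings → $14.79.
spinach only: max(467/91, 207/35) = 5.914 servings → $3.84.
strawberries only: max(467/39, 207/109) = 11.97 servings → $7.78.
kale only: max(467/159, 207/97) = 2.937 servings → $3.97.
carrots + spinach: the both-tight solution has a negative serving — not a feasible corner.
carrots + strawberries with both tight: 8.273 servings and 1.368 servings → $5.03.
carrots + kale with both tight: 3.314 servings and 1.895 servings → $4.22.
spinach + strawberries with both tight: 5.007 servings and 0.2913 servings → $3.44.
spinach + kale with both tight: 3.797 servings and 0.7639 servings → $3.50.
strawberries + kale: the both-tight solution has a negative serving — not a feasible corner.
So the least-cost plan costs $3.44.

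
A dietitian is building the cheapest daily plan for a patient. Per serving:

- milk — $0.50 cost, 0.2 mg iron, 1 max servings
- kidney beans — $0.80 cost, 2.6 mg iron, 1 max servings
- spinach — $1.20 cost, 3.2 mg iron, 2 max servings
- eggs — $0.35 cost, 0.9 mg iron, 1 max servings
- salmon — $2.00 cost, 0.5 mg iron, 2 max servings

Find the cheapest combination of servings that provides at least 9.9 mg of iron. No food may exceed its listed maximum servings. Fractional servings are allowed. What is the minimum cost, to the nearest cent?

$3.55

Cost per mg of iron: kidney beans $0.3077, spinach $0.3750, eggs $0.3889, milk $2.5000, salmon $4.0000.
Take 1 serving of kidney beans: +2.6 mg iron for $0.80 (total $0.80, still need 7.3 mg).
Take 2 servings of spinach: +6.4 mg iron for $2.40 (total $3.20, still need 0.9 mg).
Take 1 serving of eggs: +0.9 mg iron for $0.35 (total $3.55, still need 0.0 mg).
Greedy by cheapest-per-mg is optimal for a single linear constraint, so the minimum cost is $3.55.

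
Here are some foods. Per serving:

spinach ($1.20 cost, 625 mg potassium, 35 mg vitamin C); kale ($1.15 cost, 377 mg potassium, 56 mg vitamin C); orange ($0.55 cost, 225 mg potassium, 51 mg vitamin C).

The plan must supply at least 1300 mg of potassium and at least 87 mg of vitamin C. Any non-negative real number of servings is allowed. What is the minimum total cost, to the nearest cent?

For a min-cost LP with two ≥-constraints, a basic feasible solution has at most two positive variables.
spinach only: max(1300/625, 87/35) = 2.486 servings → $2.98.
kale only: max(1300/377, 87/56) = 3.448 servings → $3.97.
orange only: max(1300/225, 87/51) = 5.778 servings → $3.18.
spinach + kale with both tight: 1.834 servings and 0.407 servings → $2.67.
spinach + orange with both tight: 1.947 servings and 0.3698 servings → $2.54.
kale + orange with both targets exact would need a negative amount; discard.
So the least-cost plan costs $2.54.

$2.54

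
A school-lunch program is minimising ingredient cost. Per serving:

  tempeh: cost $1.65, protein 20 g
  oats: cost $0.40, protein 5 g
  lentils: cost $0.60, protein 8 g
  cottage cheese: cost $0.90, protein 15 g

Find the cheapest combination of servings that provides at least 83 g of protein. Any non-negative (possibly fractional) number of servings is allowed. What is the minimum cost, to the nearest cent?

Cost per g of protein: cottage cheese $0.0600, lentils $0.0750, oats $0.0800, tempeh $0.0825.
With no serving limits, use only cottage cheese: 83 g / 15 g = 5.533 servings × $0.90 = $4.98.

$4.98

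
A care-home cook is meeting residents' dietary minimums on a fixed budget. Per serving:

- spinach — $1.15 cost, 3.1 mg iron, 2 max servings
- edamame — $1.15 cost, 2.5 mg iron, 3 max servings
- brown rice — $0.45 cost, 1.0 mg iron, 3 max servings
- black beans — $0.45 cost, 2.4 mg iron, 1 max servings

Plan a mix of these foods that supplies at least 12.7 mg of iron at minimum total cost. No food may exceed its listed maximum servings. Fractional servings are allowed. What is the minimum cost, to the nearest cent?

$4.61

Cost per mg of iron: black beans $0.1875, spinach $0.3710, brown rice $0.4500, edamame $0.4600.
Take 1 serving of black beans: +2.4 mg iron for $0.45 (total $0.45, still need 10.3 mg).
Take 2 servings of spinach: +6.2 mg iron for $2.30 (total $2.75, still need 4.1 mg).
Take 3 servings of brown rice: +3.0 mg iron for $1.35 (total $4.10, still need 1.1 mg).
Take 0.44 servings of edamame: +1.1 mg iron for $0.51 (total $4.61, still need 0.0 mg).
Filling from the cheapest source first is optimal under one linear minimum: $4.61.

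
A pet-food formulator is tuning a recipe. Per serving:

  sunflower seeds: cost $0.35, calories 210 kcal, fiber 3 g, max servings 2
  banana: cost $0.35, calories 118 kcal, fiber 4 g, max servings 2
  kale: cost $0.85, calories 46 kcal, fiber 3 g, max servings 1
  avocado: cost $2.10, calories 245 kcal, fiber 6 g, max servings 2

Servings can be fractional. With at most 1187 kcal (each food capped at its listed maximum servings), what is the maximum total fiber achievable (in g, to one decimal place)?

Fiber per kcal: kale 0.06522, banana 0.0339, avocado 0.02449, sunflower seeds 0.01429.
Take 1 serving of kale: uses 46 kcal, +3.0 g fiber (running total 3.0 g).
Take 2 servings of banana: uses 236 kcal, +8.0 g fiber (running total 11.0 g).
Take 2 servings of avocado: uses 490 kcal, +12.0 g fiber (running total 23.0 g).
Take 1.976 servings of sunflower seeds: uses 415 kcal, +5.9 g fiber (running total 28.9 g).
Filling greedily by fiber-per-kcal is optimal for one linear limit, giving 28.9 g.

28.9 g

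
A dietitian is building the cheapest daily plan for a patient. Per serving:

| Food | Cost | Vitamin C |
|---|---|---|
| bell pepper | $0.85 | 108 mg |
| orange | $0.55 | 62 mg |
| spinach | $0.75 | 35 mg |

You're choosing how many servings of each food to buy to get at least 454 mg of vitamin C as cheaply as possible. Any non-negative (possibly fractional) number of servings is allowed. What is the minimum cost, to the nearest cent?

Cost per mg of vitamin C: bell pepper $0.0079, orange $0.0089, spinach $0.0214.
With no serving limits, use only bell pepper: 454 mg / 108 mg = 4.204 servings × $0.85 = $3.57.

$3.57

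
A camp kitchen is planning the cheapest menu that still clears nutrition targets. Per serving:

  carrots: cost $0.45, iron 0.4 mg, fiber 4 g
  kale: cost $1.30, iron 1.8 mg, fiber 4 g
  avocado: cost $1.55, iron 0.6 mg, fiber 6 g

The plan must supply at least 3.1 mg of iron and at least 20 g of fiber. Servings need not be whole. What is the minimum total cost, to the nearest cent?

$2.92

This is a tiny linear program; its minimum lies at a vertex of the feasible set. List the vertices and price them.
carrots only: max(3.1/0.4, 20/4) = 7.75 servings → $3.49.
kale only: max(3.1/1.8, 20/4) = 5 servings → $6.50.
avocado only: max(3.1/0.6, 20/6) = 5.167 servings → $8.01.
carrots + kale with both tight: 4.214 servings and 0.7857 servings → $2.92.
carrots + avocado (both tight): parallel constraints — no distinct corner.
kale + avocado with both tight: 0.7857 servings and 2.81 servings → $5.38.
So the least-cost plan costs $2.92.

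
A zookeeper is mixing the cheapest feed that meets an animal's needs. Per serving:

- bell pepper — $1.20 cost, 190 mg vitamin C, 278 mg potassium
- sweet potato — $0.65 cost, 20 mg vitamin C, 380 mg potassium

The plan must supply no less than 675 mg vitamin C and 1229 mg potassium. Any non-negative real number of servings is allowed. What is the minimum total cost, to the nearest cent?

An LP optimum is at a vertex; with two nutrient constraints at most two foods are used. Check each candidate.
bell pepper only: max(675/190, 1229/278) = 4.421 servings → $5.31.
sweet potato only: max(675/20, 1229/380) = 33.75 servings → $21.94.
bell pepper + sweet potato with both tight: 3.48 servings and 0.6882 servings → $4.62.
The minimum over all feasible corners is $4.62.

$4.62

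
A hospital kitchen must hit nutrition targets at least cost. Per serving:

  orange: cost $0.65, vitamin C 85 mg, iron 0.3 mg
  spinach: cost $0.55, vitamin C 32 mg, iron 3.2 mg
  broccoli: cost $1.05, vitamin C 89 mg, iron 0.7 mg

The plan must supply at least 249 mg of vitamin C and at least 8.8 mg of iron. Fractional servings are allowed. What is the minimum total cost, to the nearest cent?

$2.69

Check every corner: each single food scaled to meet both minima, and each pair solved so both constraints bind.
orange only: max(249/85, 8.8/0.3) = 29.33 servings → $19.07.
spinach only: max(249/32, 8.8/3.2) = 7.781 servings → $4.28.
broccoli only: max(249/89, 8.8/0.7) = 12.57 servings → $13.20.
orange + spinach with both tight: 1.963 servings and 2.566 servings → $2.69.
orange + broccoli: intersection lies outside the first quadrant.
spinach + broccoli with both tight: 2.321 servings and 1.963 servings → $3.34.
The minimum over all feasible corners is $2.69.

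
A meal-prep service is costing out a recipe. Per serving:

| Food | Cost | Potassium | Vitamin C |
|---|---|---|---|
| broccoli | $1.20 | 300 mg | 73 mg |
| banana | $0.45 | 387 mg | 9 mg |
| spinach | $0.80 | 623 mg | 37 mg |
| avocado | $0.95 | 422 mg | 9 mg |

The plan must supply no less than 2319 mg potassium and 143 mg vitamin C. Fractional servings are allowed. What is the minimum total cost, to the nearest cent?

With two linear requirements the optimum uses one or two foods; enumerate the corners.
broccoli only: max(2319/300, 143/73) = 7.73 servings → $9.28.
banana only: max(2319/387, 143/9) = 15.89 servings → $7.15.
spinach only: max(2319/623, 143/37) = 3.865 servings → $3.09.
avocado only: max(2319/422, 143/9) = 15.89 servings → $15.09.
broccoli + banana with both tight: 1.349 servings and 4.946 servings → $3.84.
broccoli + spinach with both tight: 0.09558 servings and 3.676 servings → $3.06.
broccoli + avocado with both tight: 1.405 servings and 4.497 servings → $5.96.
banana + spinach with both targets exact would need a negative amount; discard.
banana + avocado: intersection lies outside the first quadrant.
spinach + avocado: the both-tight solution has a negative serving — not a feasible corner.
Cheapest feasible corner: $3.06.

$3.06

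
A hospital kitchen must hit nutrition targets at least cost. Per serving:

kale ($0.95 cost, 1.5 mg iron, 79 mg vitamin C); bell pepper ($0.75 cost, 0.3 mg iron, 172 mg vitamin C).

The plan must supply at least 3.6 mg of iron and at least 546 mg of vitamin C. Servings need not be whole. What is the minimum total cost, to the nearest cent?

$3.56

Minimising a linear cost over {iron ≥ 3.6, vitamin C ≥ 546, servings ≥ 0} — the optimum is at a vertex, using one or two foods.
kale only: max(3.6/1.5, 546/79) = 6.911 servings → $6.57.
bell pepper only: max(3.6/0.3, 546/172) = 12 servings → $9.00.
kale + bell pepper with both tight: 1.944 servings and 2.282 servings → $3.56.
Cheapest feasible corner: $3.56.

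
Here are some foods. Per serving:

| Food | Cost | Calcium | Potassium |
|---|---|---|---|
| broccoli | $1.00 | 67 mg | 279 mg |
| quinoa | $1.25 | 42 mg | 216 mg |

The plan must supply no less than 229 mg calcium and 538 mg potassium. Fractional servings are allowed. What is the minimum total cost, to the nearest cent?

The cheapest plan sits at a corner of the feasible region — with two constraints it uses at most two foods.
broccoli only: max(229/67, 538/279) = 3.418 servings → $3.42.
quinoa only: max(229/42, 538/216) = 5.452 servings → $6.82.
broccoli + quinoa: intersection lies outside the first quadrant.
The minimum over all feasible corners is $3.42.

$3.42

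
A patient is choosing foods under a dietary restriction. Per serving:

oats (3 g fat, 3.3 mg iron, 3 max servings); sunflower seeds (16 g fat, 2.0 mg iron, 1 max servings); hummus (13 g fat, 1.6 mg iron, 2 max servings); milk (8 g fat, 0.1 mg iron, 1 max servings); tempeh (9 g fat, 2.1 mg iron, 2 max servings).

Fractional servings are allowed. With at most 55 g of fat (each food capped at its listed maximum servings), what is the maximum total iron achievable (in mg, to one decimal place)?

17.6 mg

Iron per g fat: oats 1.1, tempeh 0.2333, sunflower seeds 0.125, hummus 0.1231, milk 0.0125.
Take 3 servings of oats: uses 9 g fat, +9.9 mg iron (running total 9.9 mg).
Take 2 servings of tempeh: uses 18 g fat, +4.2 mg iron (running total 14.1 mg).
Take 1 serving of sunflower seeds: uses 16 g fat, +2.0 mg iron (running total 16.1 mg).
Take 0.9231 servings of hummus: uses 12 g fat, +1.5 mg iron (running total 17.6 mg).
Filling greedily by iron-per-g fat is optimal for one linear limit, giving 17.6 mg.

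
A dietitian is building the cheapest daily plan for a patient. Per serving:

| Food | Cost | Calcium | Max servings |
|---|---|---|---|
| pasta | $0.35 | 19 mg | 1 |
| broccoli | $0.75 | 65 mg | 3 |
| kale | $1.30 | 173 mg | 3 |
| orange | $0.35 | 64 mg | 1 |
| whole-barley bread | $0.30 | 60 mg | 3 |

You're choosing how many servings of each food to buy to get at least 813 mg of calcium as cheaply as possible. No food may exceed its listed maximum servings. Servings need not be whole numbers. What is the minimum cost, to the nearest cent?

$5.73

Cost per mg of calcium: whole-barley bread $0.0050, orange $0.0055, kale $0.0075, broccoli $0.0115, pasta $0.0184.
Take 3 servings of whole-barley bread: +180.0 mg calcium for $0.90 (total $0.90, still need 633.0 mg).
Take 1 serving of orange: +64.0 mg calcium for $0.35 (total $1.25, still need 569.0 mg).
Take 3 servings of kale: +519.0 mg calcium for $3.90 (total $5.15, still need 50.0 mg).
Take 0.7692 servings of broccoli: +50.0 mg calcium for $0.58 (total $5.73, still need 0.0 mg).
Filling from the cheapest source first is optimal under one linear minimum: $5.73.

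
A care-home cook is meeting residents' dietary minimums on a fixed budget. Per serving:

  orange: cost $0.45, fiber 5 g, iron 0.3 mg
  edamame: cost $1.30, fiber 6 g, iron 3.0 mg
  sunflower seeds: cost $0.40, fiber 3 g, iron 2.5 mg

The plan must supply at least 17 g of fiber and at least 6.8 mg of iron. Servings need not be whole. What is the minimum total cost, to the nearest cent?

orange only: max(17/5, 6.8/0.3) = 22.67 servings → $10.20.
edamame only: max(17/6, 6.8/3.0) = 2.833 servings → $3.68.
sunflower seeds only: max(17/3, 6.8/2.5) = 5.667 servings → $2.27.
orange + edamame with both tight: 0.7727 servings and 2.189 servings → $3.19.
orange + sunflower seeds with both tight: 1.905 servings and 2.491 servings → $1.85.
edamame + sunflower seeds: the both-tight solution has a negative serving — not a feasible corner.
The minimum over all feasible corners is $1.85.

$1.85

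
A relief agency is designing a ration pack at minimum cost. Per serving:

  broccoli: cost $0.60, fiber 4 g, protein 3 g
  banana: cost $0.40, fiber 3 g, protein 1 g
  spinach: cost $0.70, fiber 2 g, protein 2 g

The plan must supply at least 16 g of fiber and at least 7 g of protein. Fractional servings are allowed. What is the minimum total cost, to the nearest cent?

For a min-cost LP with two ≥-constraints, a basic feasible solution has at most two positive variables.
broccoli only: max(16/4, 7/3) = 4 servings → $2.40.
banana only: max(16/3, 7/1) = 7 servings → $2.80.
spinach only: max(16/2, 7/2) = 8 servings → $5.60.
broccoli + banana with both tight: 1 serving and 4 servings → $2.20.
broccoli + spinach: the both-tight solution has a negative serving — not a feasible corner.
banana + spinach with both tight: 4.5 servings and 1.25 servings → $2.67.
Cheapest feasible corner: $2.20.

$2.20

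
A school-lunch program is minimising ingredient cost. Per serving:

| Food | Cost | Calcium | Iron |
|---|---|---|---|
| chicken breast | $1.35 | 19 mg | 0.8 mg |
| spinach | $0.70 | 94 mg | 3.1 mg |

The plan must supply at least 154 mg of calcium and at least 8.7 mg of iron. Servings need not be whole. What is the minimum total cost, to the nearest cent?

An LP optimum is at a vertex; with two nutrient constraints at most two foods are used. Check each candidate.
chicken breast only: max(154/19, 8.7/0.8) = 10.88 servings → $14.68.
spinach only: max(154/94, 8.7/3.1) = 2.806 servings → $1.96.
chicken breast + spinach: intersection lies outside the first quadrant.
The minimum over all feasible corners is $1.96.

$1.96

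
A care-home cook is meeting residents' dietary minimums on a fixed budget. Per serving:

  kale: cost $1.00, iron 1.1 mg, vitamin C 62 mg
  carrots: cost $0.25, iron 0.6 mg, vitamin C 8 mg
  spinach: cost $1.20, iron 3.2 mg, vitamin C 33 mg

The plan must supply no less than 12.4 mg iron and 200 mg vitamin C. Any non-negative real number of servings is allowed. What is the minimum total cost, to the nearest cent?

For a min-cost LP with two ≥-constraints, a basic feasible solution has at most two positive variables.
kale only: max(12.4/1.1, 200/62) = 11.27 servings → $11.27.
carrots only: max(12.4/0.6, 200/8) = 25 servings → $6.25.
spinach only: max(12.4/3.2, 200/33) = 6.061 servings → $7.27.
kale + carrots with both tight: 0.7324 servings and 19.32 servings → $5.56.
kale + spinach with both tight: 1.424 servings and 3.386 servings → $5.49.
carrots + spinach: intersection lies outside the first quadrant.
So the least-cost plan costs $5.49.

$5.49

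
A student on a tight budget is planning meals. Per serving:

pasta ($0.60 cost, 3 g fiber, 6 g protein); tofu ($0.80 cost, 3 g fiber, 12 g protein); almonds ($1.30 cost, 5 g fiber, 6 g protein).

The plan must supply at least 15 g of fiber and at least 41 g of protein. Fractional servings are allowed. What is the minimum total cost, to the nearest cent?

Compare the cost at each extreme point of the feasible region.
pasta only: max(15/3, 41/6) = 6.833 servings → $4.10.
tofu only: max(15/3, 41/12) = 5 servings → $4.00.
almonds only: max(15/5, 41/6) = 6.833 servings → $8.88.
pasta + tofu with both tight: 3.167 servings and 1.833 servings → $3.37.
pasta + almonds with both targets exact would need a negative amount; discard.
tofu + almonds with both tight: 2.738 servings and 1.357 servings → $3.95.
Cheapest feasible corner: $3.37.

$3.37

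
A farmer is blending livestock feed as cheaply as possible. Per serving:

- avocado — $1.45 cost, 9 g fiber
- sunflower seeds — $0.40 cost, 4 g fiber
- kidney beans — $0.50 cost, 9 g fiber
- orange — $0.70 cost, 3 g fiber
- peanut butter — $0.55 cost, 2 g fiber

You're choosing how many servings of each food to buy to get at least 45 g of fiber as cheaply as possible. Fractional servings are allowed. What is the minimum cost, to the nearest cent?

Cost per g of fiber: kidney beans $0.0556, sunflower seeds $0.1000, avocado $0.1611, orange $0.2333, peanut butter $0.2750.
With no serving limits, use only kidney beans: 45 g / 9 g = 5 servings × $0.50 = $2.50.

$2.50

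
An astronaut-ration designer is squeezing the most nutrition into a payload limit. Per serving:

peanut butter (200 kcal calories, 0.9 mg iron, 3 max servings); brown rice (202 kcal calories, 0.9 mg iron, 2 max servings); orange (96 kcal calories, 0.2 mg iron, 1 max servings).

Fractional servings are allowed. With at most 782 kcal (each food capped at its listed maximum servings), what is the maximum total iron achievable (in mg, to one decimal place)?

3.5 mg

Iron per kcal: peanut butter 0.0045, brown rice 0.004455, orange 0.002083.
Take 3 servings of peanut butter: uses 600 kcal, +2.7 mg iron (running total 2.7 mg).
Take 0.901 servings of brown rice: uses 182 kcal, +0.8 mg iron (running total 3.5 mg).
Greedy by best ratio exhausts the calories allowance optimally: 3.5 mg.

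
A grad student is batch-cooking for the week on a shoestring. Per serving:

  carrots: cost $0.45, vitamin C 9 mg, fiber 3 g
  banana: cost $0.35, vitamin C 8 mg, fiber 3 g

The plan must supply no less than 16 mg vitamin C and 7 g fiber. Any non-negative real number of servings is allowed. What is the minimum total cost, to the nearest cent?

The cheapest plan sits at a corner of the feasible region — with two constraints it uses at most two foods.
carrots only: max(16/9, 7/3) = 2.333 servings → $1.05.
banana only: max(16/8, 7/3) = 2.333 servings → $0.82.
carrots + banana with both targets exact would need a negative amount; discard.
So the least-cost plan costs $0.82.

$0.82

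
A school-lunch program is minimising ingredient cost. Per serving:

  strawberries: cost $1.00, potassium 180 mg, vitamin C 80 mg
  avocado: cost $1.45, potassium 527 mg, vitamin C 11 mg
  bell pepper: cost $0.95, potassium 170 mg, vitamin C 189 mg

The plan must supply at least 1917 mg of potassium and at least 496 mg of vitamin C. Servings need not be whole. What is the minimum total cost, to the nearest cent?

$6.46

At the optimum either one food covers both requirements or two foods hit both targets exactly; no other combination can be cheaper.
strawberries only: max(1917/180, 496/80) = 10.65 servings → $10.65.
avocado only: max(1917/527, 496/11) = 45.09 servings → $65.38.
bell pepper only: max(1917/170, 496/189) = 11.28 servings → $10.71.
strawberries + avocado with both tight: 5.981 servings and 1.595 servings → $8.29.
strawberries + bell pepper: the both-tight solution has a negative serving — not a feasible corner.
avocado + bell pepper with both tight: 2.844 servings and 2.459 servings → $6.46.
The minimum over all feasible corners is $6.46.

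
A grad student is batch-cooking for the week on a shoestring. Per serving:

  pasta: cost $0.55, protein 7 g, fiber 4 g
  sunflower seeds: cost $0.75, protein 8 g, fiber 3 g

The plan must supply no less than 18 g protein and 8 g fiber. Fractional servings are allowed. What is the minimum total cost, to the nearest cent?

Compare the cost at each extreme point of the feasible region.
pasta only: max(18/7, 8/4) = 2.571 servings → $1.41.
sunflower seeds only: max(18/8, 8/3) = 2.667 servings → $2.00.
pasta + sunflower seeds with both tight: 0.9091 servings and 1.455 servings → $1.59.
The minimum over all feasible corners is $1.41.

$1.41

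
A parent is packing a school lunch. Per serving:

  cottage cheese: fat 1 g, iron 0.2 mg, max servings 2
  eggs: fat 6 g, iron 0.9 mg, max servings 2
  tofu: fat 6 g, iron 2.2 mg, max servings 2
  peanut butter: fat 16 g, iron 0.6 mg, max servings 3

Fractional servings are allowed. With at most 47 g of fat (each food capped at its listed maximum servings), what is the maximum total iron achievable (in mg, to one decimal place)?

Iron per g fat: tofu 0.3667, cottage cheese 0.2, eggs 0.15, peanut butter 0.0375.
Take 2 servings of tofu: uses 12 g fat, +4.4 mg iron (running total 4.4 mg).
Take 2 servings of cottage cheese: uses 2 g fat, +0.4 mg iron (running total 4.8 mg).
Take 2 servings of eggs: uses 12 g fat, +1.8 mg iron (running total 6.6 mg).
Take 1.312 servings of peanut butter: uses 21 g fat, +0.8 mg iron (running total 7.4 mg).
Filling greedily by iron-per-g fat is optimal for one linear limit, giving 7.4 mg.

7.4 mg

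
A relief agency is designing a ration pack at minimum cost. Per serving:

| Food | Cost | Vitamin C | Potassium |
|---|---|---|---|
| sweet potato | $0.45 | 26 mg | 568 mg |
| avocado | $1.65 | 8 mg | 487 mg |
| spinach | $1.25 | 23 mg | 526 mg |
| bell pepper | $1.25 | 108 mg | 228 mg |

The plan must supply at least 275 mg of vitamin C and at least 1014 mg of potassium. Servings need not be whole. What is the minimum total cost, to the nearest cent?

sweet potato only: max(275/26, 1014/568) = 10.58 servings → $4.76.
avocado only: max(275/8, 1014/487) = 34.38 servings → $56.72.
spinach only: max(275/23, 1014/526) = 11.96 servings → $14.95.
bell pepper only: max(275/108, 1014/228) = 4.447 servings → $5.56.
sweet potato + avocado with both targets exact would need a negative amount; discard.
sweet potato + spinach with both targets exact would need a negative amount; discard.
sweet potato + bell pepper with both tight: 0.8447 servings and 2.343 servings → $3.31.
avocado + spinach: intersection lies outside the first quadrant.
avocado + bell pepper with both tight: 0.922 servings and 2.478 servings → $4.62.
spinach + bell pepper with both tight: 0.9078 servings and 2.353 servings → $4.08.
The minimum over all feasible corners is $3.31.

$3.31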